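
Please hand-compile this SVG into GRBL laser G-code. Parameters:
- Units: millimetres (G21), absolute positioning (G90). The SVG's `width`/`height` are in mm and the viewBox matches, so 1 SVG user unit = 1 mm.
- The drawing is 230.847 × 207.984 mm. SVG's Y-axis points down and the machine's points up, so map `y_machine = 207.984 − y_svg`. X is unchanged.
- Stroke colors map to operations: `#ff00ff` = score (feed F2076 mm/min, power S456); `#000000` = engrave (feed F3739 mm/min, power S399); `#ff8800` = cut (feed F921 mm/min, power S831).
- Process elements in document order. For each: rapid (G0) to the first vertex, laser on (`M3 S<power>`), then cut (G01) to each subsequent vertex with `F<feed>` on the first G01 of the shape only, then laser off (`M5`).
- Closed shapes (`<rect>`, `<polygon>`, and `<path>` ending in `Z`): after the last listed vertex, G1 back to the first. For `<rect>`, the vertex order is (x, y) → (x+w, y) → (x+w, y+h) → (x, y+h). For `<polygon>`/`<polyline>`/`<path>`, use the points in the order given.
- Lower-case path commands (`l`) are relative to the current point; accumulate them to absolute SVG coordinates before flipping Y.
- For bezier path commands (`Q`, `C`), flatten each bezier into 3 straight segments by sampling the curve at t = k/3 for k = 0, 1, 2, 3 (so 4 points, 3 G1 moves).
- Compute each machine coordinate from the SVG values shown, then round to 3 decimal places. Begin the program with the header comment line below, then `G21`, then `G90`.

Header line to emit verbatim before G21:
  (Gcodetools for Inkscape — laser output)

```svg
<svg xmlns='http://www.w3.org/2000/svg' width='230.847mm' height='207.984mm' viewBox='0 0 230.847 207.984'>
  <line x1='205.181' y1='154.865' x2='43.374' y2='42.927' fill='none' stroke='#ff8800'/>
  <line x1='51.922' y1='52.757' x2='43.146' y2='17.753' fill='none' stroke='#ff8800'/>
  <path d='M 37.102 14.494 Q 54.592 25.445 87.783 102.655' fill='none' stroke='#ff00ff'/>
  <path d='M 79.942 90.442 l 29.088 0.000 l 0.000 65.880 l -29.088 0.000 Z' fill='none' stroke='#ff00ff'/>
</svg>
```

Since the viewBox matches the mm dimensions, user units are millimetres directly. The only transform is the Y-flip y_m = 207.984 − y_svg.

Shape 1 is a line segment drawn with `<line>`. Its stroke #ff8800 means cut at S831, F921. After flipping Y the toolpath is (205.181,53.119) → (43.374,165.057).

Shape 2 is a line segment drawn with `<line>`. Its stroke #ff8800 means cut at S831, F921. After flipping Y the toolpath is (51.922,155.227) → (43.146,190.231).

Shape 3 is a quadratic bezier drawn with `<path>`. Its stroke #ff00ff means score at S456, F2076. After flipping Y the toolpath is (37.102,193.490) → (50.507,178.827) → (67.400,149.440) → (87.783,105.329).

Shape 4 is a rectangle drawn with `<path>`. Its stroke #ff00ff means score at S456, F2076. After flipping Y the toolpath is (79.942,117.542) → (109.030,117.542) → (109.030,51.662) → (79.942,51.662) → (79.942,117.542), returning to the start.

(Gcodetools for Inkscape — laser output)
G21
G90
G0 X205.181 Y53.119
M3 S831
G01 X43.374 Y165.057 F921
M5
G0 X51.922 Y155.227
M3 S831
G01 X43.146 Y190.231 F921
M5
G0 X37.102 Y193.490
M3 S456
G01 X50.507 Y178.827 F2076
G01 X67.400 Y149.440
G01 X87.783 Y105.329
M5
G0 X79.942 Y117.542
M3 S456
G01 X109.030 Y117.542 F2076
G01 X109.030 Y51.662
G01 X79.942 Y51.662
G01 X79.942 Y117.542
M5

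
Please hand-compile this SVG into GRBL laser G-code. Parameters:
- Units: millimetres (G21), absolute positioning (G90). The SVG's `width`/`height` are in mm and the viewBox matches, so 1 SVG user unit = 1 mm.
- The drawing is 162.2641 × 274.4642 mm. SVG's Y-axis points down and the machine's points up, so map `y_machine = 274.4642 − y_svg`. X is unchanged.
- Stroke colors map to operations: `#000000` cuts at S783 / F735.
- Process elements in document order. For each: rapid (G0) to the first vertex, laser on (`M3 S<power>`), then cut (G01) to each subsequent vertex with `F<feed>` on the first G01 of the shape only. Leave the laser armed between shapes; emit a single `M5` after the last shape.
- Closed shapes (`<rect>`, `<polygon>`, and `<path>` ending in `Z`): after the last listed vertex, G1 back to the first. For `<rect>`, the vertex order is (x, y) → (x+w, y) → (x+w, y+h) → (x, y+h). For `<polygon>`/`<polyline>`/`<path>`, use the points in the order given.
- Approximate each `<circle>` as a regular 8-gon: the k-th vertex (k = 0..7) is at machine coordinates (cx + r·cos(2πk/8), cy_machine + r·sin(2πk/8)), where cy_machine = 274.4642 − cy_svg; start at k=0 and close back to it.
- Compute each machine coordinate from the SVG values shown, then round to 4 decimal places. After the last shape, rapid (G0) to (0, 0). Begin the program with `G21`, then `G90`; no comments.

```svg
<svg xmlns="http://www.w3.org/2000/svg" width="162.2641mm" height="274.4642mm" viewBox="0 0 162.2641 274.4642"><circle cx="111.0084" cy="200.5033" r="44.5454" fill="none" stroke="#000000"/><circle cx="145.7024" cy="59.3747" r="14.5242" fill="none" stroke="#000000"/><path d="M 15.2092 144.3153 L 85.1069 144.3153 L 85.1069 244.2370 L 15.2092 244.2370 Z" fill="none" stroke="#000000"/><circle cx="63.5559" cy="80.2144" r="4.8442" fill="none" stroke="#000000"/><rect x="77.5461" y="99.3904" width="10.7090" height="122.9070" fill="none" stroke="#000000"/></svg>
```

G21
G90
G0 X155.5538 Y73.9609
M3 S783
G01 X142.5068 Y105.4593 F735
G01 X111.0084 Y118.5063
G01 X79.5100 Y105.4593
G01 X66.4630 Y73.9609
G01 X79.5100 Y42.4625
G01 X111.0084 Y29.4155
G01 X142.5068 Y42.4625
G01 X155.5538 Y73.9609
G0 X160.2266 Y215.0895
M3 S783
G01 X155.9726 Y225.3597 F735
G01 X145.7024 Y229.6137
G01 X135.4322 Y225.3597
G01 X131.1782 Y215.0895
G01 X135.4322 Y204.8193
G01 X145.7024 Y200.5653
G01 X155.9726 Y204.8193
G01 X160.2266 Y215.0895
G0 X15.2092 Y130.1489
M3 S783
G01 X85.1069 Y130.1489 F735
G01 X85.1069 Y30.2272
G01 X15.2092 Y30.2272
G01 X15.2092 Y130.1489
G0 X68.4001 Y194.2498
M3 S783
G01 X66.9813 Y197.6752 F735
G01 X63.5559 Y199.0940
G01 X60.1305 Y197.6752
G01 X58.7117 Y194.2498
G01 X60.1305 Y190.8244
G01 X63.5559 Y189.4056
G01 X66.9813 Y190.8244
G01 X68.4001 Y194.2498
G0 X77.5461 Y175.0738
M3 S783
G01 X88.2551 Y175.0738 F735
G01 X88.2551 Y52.1668
G01 X77.5461 Y52.1668
G01 X77.5461 Y175.0738
M5
G0 X0.0000 Y0.0000

viewBox `0 0 162.2641 274.4642` with mm width/height → 1 unit = 1 mm. Flip: y_m = 274.4642 − y_svg.

**Shape 1** — `<circle>` circle, stroke `#000000` → cut (S783, F735). Machine vertices: (155.5538,73.9609) → (142.5068,105.4593) → (111.0084,118.5063) → (79.5100,105.4593) → (66.4630,73.9609) → (79.5100,42.4625) → (111.0084,29.4155) → (142.5068,42.4625) → (155.5538,73.9609). Closed: final G1 returns to the first vertex.

**Shape 2** — `<circle>` circle, stroke `#000000` → cut (S783, F735). Machine vertices: (160.2266,215.0895) → (155.9726,225.3597) → (145.7024,229.6137) → (135.4322,225.3597) → (131.1782,215.0895) → (135.4322,204.8193) → (145.7024,200.5653) → (155.9726,204.8193) → (160.2266,215.0895). Closed: final G1 returns to the first vertex.

**Shape 3** — `<path>` rectangle, stroke `#000000` → cut (S783, F735). Machine vertices: (15.2092,130.1489) → (85.1069,130.1489) → (85.1069,30.2272) → (15.2092,30.2272) → (15.2092,130.1489). Closed: final G1 returns to the first vertex.

**Shape 4** — `<circle>` circle, stroke `#000000` → cut (S783, F735). Machine vertices: (68.4001,194.2498) → (66.9813,197.6752) → (63.5559,199.0940) → (60.1305,197.6752) → (58.7117,194.2498) → (60.1305,190.8244) → (63.5559,189.4056) → (66.9813,190.8244) → (68.4001,194.2498). Closed: final G1 returns to the first vertex.

**Shape 5** — `<rect>` rectangle, stroke `#000000` → cut (S783, F735). Machine vertices: (77.5461,175.0738) → (88.2551,175.0738) → (88.2551,52.1668) → (77.5461,52.1668) → (77.5461,175.0738). Closed: final G1 returns to the first vertex.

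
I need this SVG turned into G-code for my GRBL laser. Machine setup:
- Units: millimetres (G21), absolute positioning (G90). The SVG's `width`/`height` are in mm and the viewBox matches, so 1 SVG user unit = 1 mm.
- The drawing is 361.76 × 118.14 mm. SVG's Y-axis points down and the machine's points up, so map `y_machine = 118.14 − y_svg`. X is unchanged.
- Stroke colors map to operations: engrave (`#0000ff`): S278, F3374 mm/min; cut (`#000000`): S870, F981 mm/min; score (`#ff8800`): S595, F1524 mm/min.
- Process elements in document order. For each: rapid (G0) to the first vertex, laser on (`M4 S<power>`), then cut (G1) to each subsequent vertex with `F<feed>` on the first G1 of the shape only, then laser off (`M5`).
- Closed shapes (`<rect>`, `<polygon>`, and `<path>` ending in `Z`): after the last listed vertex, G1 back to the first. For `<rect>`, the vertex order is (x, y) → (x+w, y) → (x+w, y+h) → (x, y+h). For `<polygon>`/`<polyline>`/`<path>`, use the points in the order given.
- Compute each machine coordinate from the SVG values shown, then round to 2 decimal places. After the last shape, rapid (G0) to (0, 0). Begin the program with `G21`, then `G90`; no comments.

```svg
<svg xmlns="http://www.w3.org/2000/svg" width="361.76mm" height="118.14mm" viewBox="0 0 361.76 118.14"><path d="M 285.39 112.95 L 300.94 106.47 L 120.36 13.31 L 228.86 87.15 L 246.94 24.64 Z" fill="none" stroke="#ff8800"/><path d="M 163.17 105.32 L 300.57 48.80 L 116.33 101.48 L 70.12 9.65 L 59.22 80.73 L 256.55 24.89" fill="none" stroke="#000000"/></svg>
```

Since the viewBox matches the mm dimensions, user units are millimetres directly. The only transform is the Y-flip y_m = 118.14 − y_svg.

Shape 1 is a closed polygon drawn with `<path>`. Its stroke #ff8800 means score at S595, F1524. After flipping Y the toolpath is (285.39,5.19) → (300.94,11.67) → (120.36,104.83) → (228.86,30.99) → (246.94,93.50) → (285.39,5.19), returning to the start.

Shape 2 is a open polyline drawn with `<path>`. Its stroke #000000 means cut at S870, F981. After flipping Y the toolpath is (163.17,12.82) → (300.57,69.34) → (116.33,16.66) → (70.12,108.49) → (59.22,37.41) → (256.55,93.25).

G21
G90
G0 X285.39 Y5.19
M4 S595
G1 X300.94 Y11.67 F1524
G1 X120.36 Y104.83
G1 X228.86 Y30.99
G1 X246.94 Y93.50
G1 X285.39 Y5.19
M5
G0 X163.17 Y12.82
M4 S870
G1 X300.57 Y69.34 F981
G1 X116.33 Y16.66
G1 X70.12 Y108.49
G1 X59.22 Y37.41
G1 X256.55 Y93.25
M5
G0 X0.00 Y0.00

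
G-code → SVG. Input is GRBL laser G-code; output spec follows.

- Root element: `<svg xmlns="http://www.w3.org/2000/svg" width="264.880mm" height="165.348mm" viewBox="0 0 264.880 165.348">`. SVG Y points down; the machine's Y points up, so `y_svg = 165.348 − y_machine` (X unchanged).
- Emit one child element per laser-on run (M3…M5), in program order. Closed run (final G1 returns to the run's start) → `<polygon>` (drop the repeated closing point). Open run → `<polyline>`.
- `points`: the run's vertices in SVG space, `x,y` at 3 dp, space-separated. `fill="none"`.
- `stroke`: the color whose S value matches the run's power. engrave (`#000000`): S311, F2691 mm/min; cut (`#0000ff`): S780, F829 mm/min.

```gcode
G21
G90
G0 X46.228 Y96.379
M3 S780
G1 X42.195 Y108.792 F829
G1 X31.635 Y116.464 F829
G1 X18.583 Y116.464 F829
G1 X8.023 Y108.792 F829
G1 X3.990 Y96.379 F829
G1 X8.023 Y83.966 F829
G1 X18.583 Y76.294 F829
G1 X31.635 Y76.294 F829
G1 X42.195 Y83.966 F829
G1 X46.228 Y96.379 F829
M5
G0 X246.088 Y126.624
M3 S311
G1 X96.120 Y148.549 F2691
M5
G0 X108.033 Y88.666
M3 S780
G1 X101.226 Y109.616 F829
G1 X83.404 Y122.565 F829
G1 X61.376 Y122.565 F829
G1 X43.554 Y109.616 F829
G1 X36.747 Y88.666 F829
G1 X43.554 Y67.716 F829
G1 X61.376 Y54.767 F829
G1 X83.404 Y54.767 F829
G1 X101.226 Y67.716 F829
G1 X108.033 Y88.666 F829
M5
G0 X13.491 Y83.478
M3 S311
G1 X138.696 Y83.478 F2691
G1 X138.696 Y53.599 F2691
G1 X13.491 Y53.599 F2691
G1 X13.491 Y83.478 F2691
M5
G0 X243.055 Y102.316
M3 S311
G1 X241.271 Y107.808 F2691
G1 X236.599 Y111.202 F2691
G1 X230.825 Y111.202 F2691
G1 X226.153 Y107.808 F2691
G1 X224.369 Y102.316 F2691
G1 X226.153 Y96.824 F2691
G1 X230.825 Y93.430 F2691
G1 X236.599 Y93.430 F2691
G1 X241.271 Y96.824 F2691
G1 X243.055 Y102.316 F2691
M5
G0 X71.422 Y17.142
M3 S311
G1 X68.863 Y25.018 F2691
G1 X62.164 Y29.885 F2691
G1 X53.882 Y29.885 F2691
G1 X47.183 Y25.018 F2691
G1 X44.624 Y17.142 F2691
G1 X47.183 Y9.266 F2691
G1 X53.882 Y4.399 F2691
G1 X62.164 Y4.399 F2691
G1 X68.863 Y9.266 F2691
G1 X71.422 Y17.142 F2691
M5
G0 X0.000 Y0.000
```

Each laser-on run becomes one SVG element. Flip Y back into SVG space with y_svg = 165.348 − y_machine.

Run 1: the run's S780 means `#0000ff` (cut). The run returns to its start, so emit a `<polygon>` with points (Y-flipped): 46.228,68.969 42.195,56.556 31.635,48.884 18.583,48.884 8.023,56.556 3.990,68.969 8.023,81.382 18.583,89.054 31.635,89.054 42.195,81.382.

Run 2: S311 ⇒ engrave layer `#000000`. The run is open, so emit a `<polyline>` with points (Y-flipped): 246.088,38.724 96.120,16.799.

Run 3: S780 ⇒ cut layer `#0000ff`. The run returns to its start, so emit a `<polygon>` with points (Y-flipped): 108.033,76.682 101.226,55.732 83.404,42.783 61.376,42.783 43.554,55.732 36.747,76.682 43.554,97.632 61.376,110.581 83.404,110.581 101.226,97.632.

Run 4: the run's S311 means `#000000` (engrave). The run returns to its start, so emit a `<polygon>` with points (Y-flipped): 13.491,81.870 138.696,81.870 138.696,111.749 13.491,111.749.

Run 5: the run's S311 means `#000000` (engrave). The run returns to its start, so emit a `<polygon>` with points (Y-flipped): 243.055,63.032 241.271,57.540 236.599,54.146 230.825,54.146 226.153,57.540 224.369,63.032 226.153,68.524 230.825,71.918 236.599,71.918 241.271,68.524.

Run 6: S311 ⇒ engrave layer `#000000`. The run returns to its start, so emit a `<polygon>` with points (Y-flipped): 71.422,148.206 68.863,140.330 62.164,135.463 53.882,135.463 47.183,140.330 44.624,148.206 47.183,156.082 53.882,160.949 62.164,160.949 68.863,156.082.

<svg xmlns="http://www.w3.org/2000/svg" width="264.880mm" height="165.348mm" viewBox="0 0 264.880 165.348">
  <polygon points="46.228,68.969 42.195,56.556 31.635,48.884 18.583,48.884 8.023,56.556 3.990,68.969 8.023,81.382 18.583,89.054 31.635,89.054 42.195,81.382" fill="none" stroke="#0000ff"/>
  <polyline points="246.088,38.724 96.120,16.799" fill="none" stroke="#000000"/>
  <polygon points="108.033,76.682 101.226,55.732 83.404,42.783 61.376,42.783 43.554,55.732 36.747,76.682 43.554,97.632 61.376,110.581 83.404,110.581 101.226,97.632" fill="none" stroke="#0000ff"/>
  <polygon points="13.491,81.870 138.696,81.870 138.696,111.749 13.491,111.749" fill="none" stroke="#000000"/>
  <polygon points="243.055,63.032 241.271,57.540 236.599,54.146 230.825,54.146 226.153,57.540 224.369,63.032 226.153,68.524 230.825,71.918 236.599,71.918 241.271,68.524" fill="none" stroke="#000000"/>
  <polygon points="71.422,148.206 68.863,140.330 62.164,135.463 53.882,135.463 47.183,140.330 44.624,148.206 47.183,156.082 53.882,160.949 62.164,160.949 68.863,156.082" fill="none" stroke="#000000"/>
</svg>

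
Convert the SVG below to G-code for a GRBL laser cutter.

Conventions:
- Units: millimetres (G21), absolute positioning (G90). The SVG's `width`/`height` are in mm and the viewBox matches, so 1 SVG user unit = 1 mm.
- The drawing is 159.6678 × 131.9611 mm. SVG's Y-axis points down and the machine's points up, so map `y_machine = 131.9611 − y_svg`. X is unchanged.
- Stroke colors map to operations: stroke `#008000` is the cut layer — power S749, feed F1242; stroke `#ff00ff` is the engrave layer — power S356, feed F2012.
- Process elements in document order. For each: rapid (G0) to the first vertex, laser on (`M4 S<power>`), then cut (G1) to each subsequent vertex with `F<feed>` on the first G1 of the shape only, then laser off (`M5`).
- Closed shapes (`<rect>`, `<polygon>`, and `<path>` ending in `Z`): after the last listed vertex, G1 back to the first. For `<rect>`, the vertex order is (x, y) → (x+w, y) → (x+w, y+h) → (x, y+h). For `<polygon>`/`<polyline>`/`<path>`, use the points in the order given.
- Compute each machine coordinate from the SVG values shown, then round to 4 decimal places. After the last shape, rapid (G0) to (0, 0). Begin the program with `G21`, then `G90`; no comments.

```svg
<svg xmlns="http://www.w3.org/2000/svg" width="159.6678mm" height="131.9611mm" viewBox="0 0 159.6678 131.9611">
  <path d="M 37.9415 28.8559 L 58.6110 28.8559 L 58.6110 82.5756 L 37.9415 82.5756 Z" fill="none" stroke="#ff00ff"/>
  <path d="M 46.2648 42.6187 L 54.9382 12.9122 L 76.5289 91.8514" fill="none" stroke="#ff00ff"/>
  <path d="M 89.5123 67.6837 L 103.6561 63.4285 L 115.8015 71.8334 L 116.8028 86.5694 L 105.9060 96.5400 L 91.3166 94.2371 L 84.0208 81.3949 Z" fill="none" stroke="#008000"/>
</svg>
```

viewBox `0 0 159.6678 131.9611` with mm width/height → 1 unit = 1 mm. Flip: y_m = 131.9611 − y_svg.

**Shape 1** — `<path>` rectangle, stroke `#ff00ff` → engrave (S356, F2012). Machine vertices: (37.9415,103.1052) → (58.6110,103.1052) → (58.6110,49.3855) → (37.9415,49.3855) → (37.9415,103.1052). Closed: final G1 returns to the first vertex.

**Shape 2** — `<path>` open polyline, stroke `#ff00ff` → engrave (S356, F2012). Machine vertices: (46.2648,89.3424) → (54.9382,119.0489) → (76.5289,40.1097). Open path.

**Shape 3** — `<path>` regular polygon, stroke `#008000` → cut (S749, F1242). Machine vertices: (89.5123,64.2774) → (103.6561,68.5326) → (115.8015,60.1277) → (116.8028,45.3917) → (105.9060,35.4211) → (91.3166,37.7240) → (84.0208,50.5662) → (89.5123,64.2774). Closed: final G1 returns to the first vertex.

G21
G90
G0 X37.9415 Y103.1052
M4 S356
G1 X58.6110 Y103.1052 F2012
G1 X58.6110 Y49.3855
G1 X37.9415 Y49.3855
G1 X37.9415 Y103.1052
M5
G0 X46.2648 Y89.3424
M4 S356
G1 X54.9382 Y119.0489 F2012
G1 X76.5289 Y40.1097
M5
G0 X89.5123 Y64.2774
M4 S749
G1 X103.6561 Y68.5326 F1242
G1 X115.8015 Y60.1277
G1 X116.8028 Y45.3917
G1 X105.9060 Y35.4211
G1 X91.3166 Y37.7240
G1 X84.0208 Y50.5662
G1 X89.5123 Y64.2774
M5
G0 X0.0000 Y0.0000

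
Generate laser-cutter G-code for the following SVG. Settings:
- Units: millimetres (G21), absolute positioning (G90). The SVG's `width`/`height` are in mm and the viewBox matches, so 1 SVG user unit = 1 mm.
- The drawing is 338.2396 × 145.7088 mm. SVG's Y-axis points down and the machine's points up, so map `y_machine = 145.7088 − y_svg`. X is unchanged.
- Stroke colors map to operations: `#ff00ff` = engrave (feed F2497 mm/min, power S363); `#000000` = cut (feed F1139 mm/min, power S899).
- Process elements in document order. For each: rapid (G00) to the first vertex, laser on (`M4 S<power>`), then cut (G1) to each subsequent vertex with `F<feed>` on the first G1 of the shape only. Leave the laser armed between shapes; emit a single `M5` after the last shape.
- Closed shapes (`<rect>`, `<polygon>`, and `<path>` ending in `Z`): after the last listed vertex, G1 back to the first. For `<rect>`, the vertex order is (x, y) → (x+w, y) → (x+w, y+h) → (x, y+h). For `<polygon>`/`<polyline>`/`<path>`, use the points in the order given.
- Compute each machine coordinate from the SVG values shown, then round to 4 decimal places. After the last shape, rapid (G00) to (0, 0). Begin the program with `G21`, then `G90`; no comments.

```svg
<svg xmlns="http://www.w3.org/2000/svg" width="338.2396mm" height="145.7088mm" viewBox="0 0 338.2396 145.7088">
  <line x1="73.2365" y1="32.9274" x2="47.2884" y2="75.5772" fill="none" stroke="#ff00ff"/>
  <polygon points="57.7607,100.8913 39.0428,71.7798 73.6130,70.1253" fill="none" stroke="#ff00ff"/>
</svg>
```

G21
G90
G00 X73.2365 Y112.7814
M4 S363
G1 X47.2884 Y70.1316 F2497
G00 X57.7607 Y44.8175
M4 S363
G1 X39.0428 Y73.9290 F2497
G1 X73.6130 Y75.5835
G1 X57.7607 Y44.8175
M5
G00 X0.0000 Y0.0000

1 u = 1 mm; y_m = 145.7088 − y.

[1] `<line>` line segment, #ff00ff→engrave S363 F2497: (73.2365,112.7814) → (47.2884,70.1316)

[2] `<polygon>` regular polygon, #ff00ff→engrave S363 F2497: (57.7607,44.8175) → (39.0428,73.9290) → (73.6130,75.5835) → (57.7607,44.8175) (closed)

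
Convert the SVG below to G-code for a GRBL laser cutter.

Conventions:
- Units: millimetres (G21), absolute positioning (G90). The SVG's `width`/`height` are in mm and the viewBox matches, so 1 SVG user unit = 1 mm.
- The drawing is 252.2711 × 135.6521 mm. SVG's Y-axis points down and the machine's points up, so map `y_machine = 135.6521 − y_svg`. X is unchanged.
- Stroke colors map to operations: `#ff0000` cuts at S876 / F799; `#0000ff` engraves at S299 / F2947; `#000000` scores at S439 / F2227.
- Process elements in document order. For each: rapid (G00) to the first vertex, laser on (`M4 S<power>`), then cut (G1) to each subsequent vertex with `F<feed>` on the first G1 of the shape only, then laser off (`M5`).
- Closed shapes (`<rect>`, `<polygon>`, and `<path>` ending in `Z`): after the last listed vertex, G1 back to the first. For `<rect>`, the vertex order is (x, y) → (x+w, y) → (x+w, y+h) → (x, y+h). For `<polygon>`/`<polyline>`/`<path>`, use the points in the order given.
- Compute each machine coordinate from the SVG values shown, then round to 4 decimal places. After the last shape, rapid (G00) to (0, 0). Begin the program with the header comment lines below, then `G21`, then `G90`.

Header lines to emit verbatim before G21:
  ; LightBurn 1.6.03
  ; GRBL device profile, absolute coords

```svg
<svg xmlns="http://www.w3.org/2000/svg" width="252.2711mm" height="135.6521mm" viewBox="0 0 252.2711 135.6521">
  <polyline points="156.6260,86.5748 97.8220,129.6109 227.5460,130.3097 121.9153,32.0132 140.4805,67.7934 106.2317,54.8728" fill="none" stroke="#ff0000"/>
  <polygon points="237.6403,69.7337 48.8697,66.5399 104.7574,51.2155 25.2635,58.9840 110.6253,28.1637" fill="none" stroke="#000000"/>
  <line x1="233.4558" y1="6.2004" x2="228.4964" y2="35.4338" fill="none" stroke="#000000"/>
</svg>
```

Since the viewBox matches the mm dimensions, user units are millimetres directly. The only transform is the Y-flip y_m = 135.6521 − y_svg.

Shape 1 is a open polyline drawn with `<polyline>`. Its stroke #ff0000 means cut at S876, F799. After flipping Y the toolpath is (156.6260,49.0773) → (97.8220,6.0412) → (227.5460,5.3424) → (121.9153,103.6389) → (140.4805,67.8587) → (106.2317,80.7793).

Shape 2 is a closed polygon drawn with `<polygon>`. Its stroke #000000 means score at S439, F2227. After flipping Y the toolpath is (237.6403,65.9184) → (48.8697,69.1122) → (104.7574,84.4366) → (25.2635,76.6681) → (110.6253,107.4884) → (237.6403,65.9184), returning to the start.

Shape 3 is a line segment drawn with `<line>`. Its stroke #000000 means score at S439, F2227. After flipping Y the toolpath is (233.4558,129.4517) → (228.4964,100.2183).

; LightBurn 1.6.03
; GRBL device profile, absolute coords
G21
G90
G00 X156.6260 Y49.0773
M4 S876
G1 X97.8220 Y6.0412 F799
G1 X227.5460 Y5.3424
G1 X121.9153 Y103.6389
G1 X140.4805 Y67.8587
G1 X106.2317 Y80.7793
M5
G00 X237.6403 Y65.9184
M4 S439
G1 X48.8697 Y69.1122 F2227
G1 X104.7574 Y84.4366
G1 X25.2635 Y76.6681
G1 X110.6253 Y107.4884
G1 X237.6403 Y65.9184
M5
G00 X233.4558 Y129.4517
M4 S439
G1 X228.4964 Y100.2183 F2227
M5
G00 X0.0000 Y0.0000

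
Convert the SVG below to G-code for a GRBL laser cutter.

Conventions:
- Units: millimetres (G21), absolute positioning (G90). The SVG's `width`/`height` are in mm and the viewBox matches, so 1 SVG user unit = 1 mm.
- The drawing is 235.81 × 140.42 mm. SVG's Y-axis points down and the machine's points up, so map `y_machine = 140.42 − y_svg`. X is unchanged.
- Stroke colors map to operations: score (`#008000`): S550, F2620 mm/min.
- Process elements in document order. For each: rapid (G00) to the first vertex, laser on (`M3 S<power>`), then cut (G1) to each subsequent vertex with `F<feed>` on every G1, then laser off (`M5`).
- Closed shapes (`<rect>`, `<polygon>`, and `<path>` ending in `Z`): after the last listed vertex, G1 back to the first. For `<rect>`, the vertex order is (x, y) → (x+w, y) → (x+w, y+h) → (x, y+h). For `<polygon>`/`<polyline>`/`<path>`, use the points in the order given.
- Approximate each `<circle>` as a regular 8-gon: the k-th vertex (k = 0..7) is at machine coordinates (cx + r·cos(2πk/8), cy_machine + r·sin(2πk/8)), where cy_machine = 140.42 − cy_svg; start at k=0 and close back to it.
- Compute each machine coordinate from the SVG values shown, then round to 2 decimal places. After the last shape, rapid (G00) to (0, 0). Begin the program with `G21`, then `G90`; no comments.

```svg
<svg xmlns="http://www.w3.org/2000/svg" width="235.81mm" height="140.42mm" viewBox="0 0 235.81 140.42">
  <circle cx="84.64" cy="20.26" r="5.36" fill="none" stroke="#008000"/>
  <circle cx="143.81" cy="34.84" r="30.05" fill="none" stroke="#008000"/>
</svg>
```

G21
G90
G00 X90.00 Y120.16
M3 S550
G1 X88.43 Y123.95 F2620
G1 X84.64 Y125.52 F2620
G1 X80.85 Y123.95 F2620
G1 X79.28 Y120.16 F2620
G1 X80.85 Y116.37 F2620
G1 X84.64 Y114.80 F2620
G1 X88.43 Y116.37 F2620
G1 X90.00 Y120.16 F2620
M5
G00 X173.86 Y105.58
M3 S550
G1 X165.06 Y126.83 F2620
G1 X143.81 Y135.63 F2620
G1 X122.56 Y126.83 F2620
G1 X113.76 Y105.58 F2620
G1 X122.56 Y84.33 F2620
G1 X143.81 Y75.53 F2620
G1 X165.06 Y84.33 F2620
G1 X173.86 Y105.58 F2620
M5
G00 X0.00 Y0.00

Since the viewBox matches the mm dimensions, user units are millimetres directly. The only transform is the Y-flip y_m = 140.42 − y_svg.

Shape 1 is a circle drawn with `<circle>`. Its stroke #008000 means score at S550, F2620. After flipping Y the toolpath is (90.00,120.16) → (88.43,123.95) → (84.64,125.52) → (80.85,123.95) → (79.28,120.16) → (80.85,116.37) → (84.64,114.80) → (88.43,116.37) → (90.00,120.16), returning to the start.

Shape 2 is a circle drawn with `<circle>`. Its stroke #008000 means score at S550, F2620. After flipping Y the toolpath is (173.86,105.58) → (165.06,126.83) → (143.81,135.63) → (122.56,126.83) → (113.76,105.58) → (122.56,84.33) → (143.81,75.53) → (165.06,84.33) → (173.86,105.58), returning to the start.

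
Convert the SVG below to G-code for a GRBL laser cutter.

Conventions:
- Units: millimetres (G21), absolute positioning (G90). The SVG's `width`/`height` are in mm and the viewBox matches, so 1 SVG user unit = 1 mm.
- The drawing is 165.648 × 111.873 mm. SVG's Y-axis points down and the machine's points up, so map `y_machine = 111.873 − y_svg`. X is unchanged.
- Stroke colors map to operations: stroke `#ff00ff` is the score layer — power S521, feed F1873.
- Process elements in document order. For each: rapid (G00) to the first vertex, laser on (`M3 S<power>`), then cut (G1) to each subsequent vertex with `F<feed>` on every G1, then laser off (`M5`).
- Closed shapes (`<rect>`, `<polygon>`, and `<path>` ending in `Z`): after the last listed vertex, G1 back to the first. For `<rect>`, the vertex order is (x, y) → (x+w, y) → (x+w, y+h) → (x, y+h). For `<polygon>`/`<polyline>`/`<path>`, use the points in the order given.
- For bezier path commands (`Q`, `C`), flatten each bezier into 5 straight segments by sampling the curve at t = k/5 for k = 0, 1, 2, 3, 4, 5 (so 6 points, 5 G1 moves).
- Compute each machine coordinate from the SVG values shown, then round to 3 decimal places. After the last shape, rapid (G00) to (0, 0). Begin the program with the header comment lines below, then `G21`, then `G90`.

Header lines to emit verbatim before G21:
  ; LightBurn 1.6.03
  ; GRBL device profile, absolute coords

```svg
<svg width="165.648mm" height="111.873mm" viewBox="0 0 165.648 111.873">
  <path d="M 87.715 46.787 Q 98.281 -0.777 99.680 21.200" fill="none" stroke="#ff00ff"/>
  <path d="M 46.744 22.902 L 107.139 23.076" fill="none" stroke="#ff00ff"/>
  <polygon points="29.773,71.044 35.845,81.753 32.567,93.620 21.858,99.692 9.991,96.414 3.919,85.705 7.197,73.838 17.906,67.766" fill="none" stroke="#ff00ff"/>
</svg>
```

1 u = 1 mm; y_m = 111.873 − y.

[1] `<path>` quadratic bezier, #ff00ff→score S521 F1873: (87.715,65.086) → (91.575,81.330) → (94.701,92.011) → (97.094,97.128) → (98.754,96.682) → (99.680,90.673)

[2] `<path>` line segment, #ff00ff→score S521 F1873: (46.744,88.971) → (107.139,88.797)

[3] `<polygon>` regular polygon, #ff00ff→score S521 F1873: (29.773,40.829) → (35.845,30.120) → (32.567,18.253) → (21.858,12.181) → (9.991,15.459) → (3.919,26.168) → (7.197,38.035) → (17.906,44.107) → (29.773,40.829) (closed)

; LightBurn 1.6.03
; GRBL device profile, absolute coords
G21
G90
G00 X87.715 Y65.086
M3 S521
G1 X91.575 Y81.330 F1873
G1 X94.701 Y92.011 F1873
G1 X97.094 Y97.128 F1873
G1 X98.754 Y96.682 F1873
G1 X99.680 Y90.673 F1873
M5
G00 X46.744 Y88.971
M3 S521
G1 X107.139 Y88.797 F1873
M5
G00 X29.773 Y40.829
M3 S521
G1 X35.845 Y30.120 F1873
G1 X32.567 Y18.253 F1873
G1 X21.858 Y12.181 F1873
G1 X9.991 Y15.459 F1873
G1 X3.919 Y26.168 F1873
G1 X7.197 Y38.035 F1873
G1 X17.906 Y44.107 F1873
G1 X29.773 Y40.829 F1873
M5
G00 X0.000 Y0.000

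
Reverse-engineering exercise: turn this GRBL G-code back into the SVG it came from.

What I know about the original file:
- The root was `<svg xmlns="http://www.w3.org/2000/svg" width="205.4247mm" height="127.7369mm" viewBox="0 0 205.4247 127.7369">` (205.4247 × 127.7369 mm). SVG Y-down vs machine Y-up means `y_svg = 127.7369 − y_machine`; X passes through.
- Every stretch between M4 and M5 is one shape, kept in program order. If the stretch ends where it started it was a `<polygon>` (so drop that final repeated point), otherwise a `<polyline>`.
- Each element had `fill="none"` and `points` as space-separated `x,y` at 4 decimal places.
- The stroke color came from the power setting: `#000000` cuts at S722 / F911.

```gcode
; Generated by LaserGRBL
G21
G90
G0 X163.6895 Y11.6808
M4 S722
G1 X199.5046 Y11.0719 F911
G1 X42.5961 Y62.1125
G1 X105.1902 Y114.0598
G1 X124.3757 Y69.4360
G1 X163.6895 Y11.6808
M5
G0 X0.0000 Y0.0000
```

<svg xmlns="http://www.w3.org/2000/svg" width="205.4247mm" height="127.7369mm" viewBox="0 0 205.4247 127.7369">
  <polygon points="163.6895,116.0561 199.5046,116.6650 42.5961,65.6244 105.1902,13.6771 124.3757,58.3009" fill="none" stroke="#000000"/>
</svg>

Each laser-on run becomes one SVG element. Flip Y back into SVG space with y_svg = 127.7369 − y_machine. Every run uses S722, so all elements get stroke `#000000` (cut).

Run 1: The run returns to its start, so emit a `<polygon>` with points (Y-flipped): 163.6895,116.0561 199.5046,116.6650 42.5961,65.6244 105.1902,13.6771 124.3757,58.3009.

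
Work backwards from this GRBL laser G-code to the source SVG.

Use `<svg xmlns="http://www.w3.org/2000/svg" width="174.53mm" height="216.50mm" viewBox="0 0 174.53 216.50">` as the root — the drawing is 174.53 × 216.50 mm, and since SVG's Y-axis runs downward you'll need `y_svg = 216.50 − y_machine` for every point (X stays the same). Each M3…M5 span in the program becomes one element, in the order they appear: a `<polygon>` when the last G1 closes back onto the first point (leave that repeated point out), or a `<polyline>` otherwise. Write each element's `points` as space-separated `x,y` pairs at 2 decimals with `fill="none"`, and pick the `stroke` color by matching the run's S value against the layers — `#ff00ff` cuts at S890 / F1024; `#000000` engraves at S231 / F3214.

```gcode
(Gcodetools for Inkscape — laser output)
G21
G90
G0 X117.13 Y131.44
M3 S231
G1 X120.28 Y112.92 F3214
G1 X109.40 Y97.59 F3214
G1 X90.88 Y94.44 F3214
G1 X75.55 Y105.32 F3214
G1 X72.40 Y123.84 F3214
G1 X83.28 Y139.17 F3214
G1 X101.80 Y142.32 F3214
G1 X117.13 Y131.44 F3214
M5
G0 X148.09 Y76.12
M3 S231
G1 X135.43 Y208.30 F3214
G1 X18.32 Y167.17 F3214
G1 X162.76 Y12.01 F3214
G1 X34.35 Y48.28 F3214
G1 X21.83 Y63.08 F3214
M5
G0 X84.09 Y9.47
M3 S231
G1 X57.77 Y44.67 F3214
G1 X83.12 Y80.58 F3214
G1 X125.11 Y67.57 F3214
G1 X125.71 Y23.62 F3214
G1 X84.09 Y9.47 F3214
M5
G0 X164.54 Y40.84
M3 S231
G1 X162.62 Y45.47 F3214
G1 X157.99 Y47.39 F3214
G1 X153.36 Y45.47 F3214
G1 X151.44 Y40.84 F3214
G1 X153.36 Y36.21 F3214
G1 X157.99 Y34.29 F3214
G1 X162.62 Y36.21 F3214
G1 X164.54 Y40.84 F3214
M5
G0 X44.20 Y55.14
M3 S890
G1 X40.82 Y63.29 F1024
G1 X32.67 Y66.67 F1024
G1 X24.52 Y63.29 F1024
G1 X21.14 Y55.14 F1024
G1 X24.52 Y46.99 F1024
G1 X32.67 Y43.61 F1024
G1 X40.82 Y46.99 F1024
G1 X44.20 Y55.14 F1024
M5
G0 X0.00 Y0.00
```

<svg xmlns="http://www.w3.org/2000/svg" width="174.53mm" height="216.50mm" viewBox="0 0 174.53 216.50">
  <polygon points="117.13,85.06 120.28,103.58 109.40,118.91 90.88,122.06 75.55,111.18 72.40,92.66 83.28,77.33 101.80,74.18" fill="none" stroke="#000000"/>
  <polyline points="148.09,140.38 135.43,8.20 18.32,49.33 162.76,204.49 34.35,168.22 21.83,153.42" fill="none" stroke="#000000"/>
  <polygon points="84.09,207.03 57.77,171.83 83.12,135.92 125.11,148.93 125.71,192.88" fill="none" stroke="#000000"/>
  <polygon points="164.54,175.66 162.62,171.03 157.99,169.11 153.36,171.03 151.44,175.66 153.36,180.29 157.99,182.21 162.62,180.29" fill="none" stroke="#000000"/>
  <polygon points="44.20,161.36 40.82,153.21 32.67,149.83 24.52,153.21 21.14,161.36 24.52,169.51 32.67,172.89 40.82,169.51" fill="none" stroke="#ff00ff"/>
</svg>

Each laser-on run becomes one SVG element. Flip Y back into SVG space with y_svg = 216.50 − y_machine.

Run 1: S231 ⇒ engrave layer `#000000`. The run returns to its start, so emit a `<polygon>` with points (Y-flipped): 117.13,85.06 120.28,103.58 109.40,118.91 90.88,122.06 75.55,111.18 72.40,92.66 83.28,77.33 101.80,74.18.

Run 2: the run's S231 means `#000000` (engrave). The run is open, so emit a `<polyline>` with points (Y-flipped): 148.09,140.38 135.43,8.20 18.32,49.33 162.76,204.49 34.35,168.22 21.83,153.42.

Run 3: the run's S231 means `#000000` (engrave). The run returns to its start, so emit a `<polygon>` with points (Y-flipped): 84.09,207.03 57.77,171.83 83.12,135.92 125.11,148.93 125.71,192.88.

Run 4: power S231 maps to stroke `#000000` (engrave). The run returns to its start, so emit a `<polygon>` with points (Y-flipped): 164.54,175.66 162.62,171.03 157.99,169.11 153.36,171.03 151.44,175.66 153.36,180.29 157.99,182.21 162.62,180.29.

Run 5: the run's S890 means `#ff00ff` (cut). The run returns to its start, so emit a `<polygon>` with points (Y-flipped): 44.20,161.36 40.82,153.21 32.67,149.83 24.52,153.21 21.14,161.36 24.52,169.51 32.67,172.89 40.82,169.51.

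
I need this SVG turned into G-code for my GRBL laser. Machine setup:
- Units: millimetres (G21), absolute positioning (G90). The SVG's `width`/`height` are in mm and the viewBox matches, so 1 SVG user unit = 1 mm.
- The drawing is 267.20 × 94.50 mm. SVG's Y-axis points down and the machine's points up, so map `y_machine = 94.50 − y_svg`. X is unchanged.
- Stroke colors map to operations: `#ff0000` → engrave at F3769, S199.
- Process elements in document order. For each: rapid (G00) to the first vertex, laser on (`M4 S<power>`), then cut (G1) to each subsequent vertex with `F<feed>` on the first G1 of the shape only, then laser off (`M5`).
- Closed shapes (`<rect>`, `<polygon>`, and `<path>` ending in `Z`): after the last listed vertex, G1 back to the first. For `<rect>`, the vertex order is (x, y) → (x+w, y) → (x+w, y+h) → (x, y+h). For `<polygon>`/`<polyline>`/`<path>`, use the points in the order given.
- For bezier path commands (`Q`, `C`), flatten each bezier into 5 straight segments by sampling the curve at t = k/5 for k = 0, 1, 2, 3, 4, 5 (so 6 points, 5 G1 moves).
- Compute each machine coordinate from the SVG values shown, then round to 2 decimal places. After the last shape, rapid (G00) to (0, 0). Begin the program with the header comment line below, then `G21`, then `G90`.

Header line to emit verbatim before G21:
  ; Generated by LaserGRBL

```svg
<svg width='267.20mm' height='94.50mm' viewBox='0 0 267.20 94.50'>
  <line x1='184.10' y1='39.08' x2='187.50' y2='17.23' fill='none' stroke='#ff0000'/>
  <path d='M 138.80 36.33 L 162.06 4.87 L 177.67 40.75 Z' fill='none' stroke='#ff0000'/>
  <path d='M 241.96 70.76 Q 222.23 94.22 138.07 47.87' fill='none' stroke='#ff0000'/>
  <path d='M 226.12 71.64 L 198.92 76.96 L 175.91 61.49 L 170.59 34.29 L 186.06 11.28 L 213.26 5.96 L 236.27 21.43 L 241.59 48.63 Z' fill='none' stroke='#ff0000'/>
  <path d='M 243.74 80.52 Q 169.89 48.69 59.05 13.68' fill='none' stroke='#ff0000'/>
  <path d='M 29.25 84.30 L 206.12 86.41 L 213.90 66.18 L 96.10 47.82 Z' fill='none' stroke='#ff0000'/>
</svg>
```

viewBox `0 0 267.20 94.50` with mm width/height → 1 unit = 1 mm. Flip: y_m = 94.50 − y_svg.

**Shape 1** — `<line>` line segment, stroke `#ff0000` → engrave (S199, F3769). Machine vertices: (184.10,55.42) → (187.50,77.27). Open path.

**Shape 2** — `<path>` regular polygon, stroke `#ff0000` → engrave (S199, F3769). Machine vertices: (138.80,58.17) → (162.06,89.63) → (177.67,53.75) → (138.80,58.17). Closed: final G1 returns to the first vertex.

**Shape 3** — `<path>` quadratic bezier, stroke `#ff0000` → engrave (S199, F3769). Control points (SVG): P0=(241.96,70.76), P1=(222.23,94.22), P2=(138.07,47.87); sampled at t=k/5. Machine vertices: (241.96,23.74) → (231.49,17.15) → (215.87,16.14) → (195.09,20.72) → (169.16,30.88) → (138.07,46.63). Open path.

**Shape 4** — `<path>` regular polygon, stroke `#ff0000` → engrave (S199, F3769). Machine vertices: (226.12,22.86) → (198.92,17.54) → (175.91,33.01) → (170.59,60.21) → (186.06,83.22) → (213.26,88.54) → (236.27,73.07) → (241.59,45.87) → (226.12,22.86). Closed: final G1 returns to the first vertex.

**Shape 5** — `<path>` quadratic bezier, stroke `#ff0000` → engrave (S199, F3769). Control points (SVG): P0=(243.74,80.52), P1=(169.89,48.69), P2=(59.05,13.68); sampled at t=k/5. Machine vertices: (243.74,13.98) → (212.72,26.84) → (178.74,39.95) → (141.80,53.32) → (101.91,66.94) → (59.05,80.82). Open path.

**Shape 6** — `<path>` closed polygon, stroke `#ff0000` → engrave (S199, F3769). Machine vertices: (29.25,10.20) → (206.12,8.09) → (213.90,28.32) → (96.10,46.68) → (29.25,10.20). Closed: final G1 returns to the first vertex.

; Generated by LaserGRBL
G21
G90
G00 X184.10 Y55.42
M4 S199
G1 X187.50 Y77.27 F3769
M5
G00 X138.80 Y58.17
M4 S199
G1 X162.06 Y89.63 F3769
G1 X177.67 Y53.75
G1 X138.80 Y58.17
M5
G00 X241.96 Y23.74
M4 S199
G1 X231.49 Y17.15 F3769
G1 X215.87 Y16.14
G1 X195.09 Y20.72
G1 X169.16 Y30.88
G1 X138.07 Y46.63
M5
G00 X226.12 Y22.86
M4 S199
G1 X198.92 Y17.54 F3769
G1 X175.91 Y33.01
G1 X170.59 Y60.21
G1 X186.06 Y83.22
G1 X213.26 Y88.54
G1 X236.27 Y73.07
G1 X241.59 Y45.87
G1 X226.12 Y22.86
M5
G00 X243.74 Y13.98
M4 S199
G1 X212.72 Y26.84 F3769
G1 X178.74 Y39.95
G1 X141.80 Y53.32
G1 X101.91 Y66.94
G1 X59.05 Y80.82
M5
G00 X29.25 Y10.20
M4 S199
G1 X206.12 Y8.09 F3769
G1 X213.90 Y28.32
G1 X96.10 Y46.68
G1 X29.25 Y10.20
M5
G00 X0.00 Y0.00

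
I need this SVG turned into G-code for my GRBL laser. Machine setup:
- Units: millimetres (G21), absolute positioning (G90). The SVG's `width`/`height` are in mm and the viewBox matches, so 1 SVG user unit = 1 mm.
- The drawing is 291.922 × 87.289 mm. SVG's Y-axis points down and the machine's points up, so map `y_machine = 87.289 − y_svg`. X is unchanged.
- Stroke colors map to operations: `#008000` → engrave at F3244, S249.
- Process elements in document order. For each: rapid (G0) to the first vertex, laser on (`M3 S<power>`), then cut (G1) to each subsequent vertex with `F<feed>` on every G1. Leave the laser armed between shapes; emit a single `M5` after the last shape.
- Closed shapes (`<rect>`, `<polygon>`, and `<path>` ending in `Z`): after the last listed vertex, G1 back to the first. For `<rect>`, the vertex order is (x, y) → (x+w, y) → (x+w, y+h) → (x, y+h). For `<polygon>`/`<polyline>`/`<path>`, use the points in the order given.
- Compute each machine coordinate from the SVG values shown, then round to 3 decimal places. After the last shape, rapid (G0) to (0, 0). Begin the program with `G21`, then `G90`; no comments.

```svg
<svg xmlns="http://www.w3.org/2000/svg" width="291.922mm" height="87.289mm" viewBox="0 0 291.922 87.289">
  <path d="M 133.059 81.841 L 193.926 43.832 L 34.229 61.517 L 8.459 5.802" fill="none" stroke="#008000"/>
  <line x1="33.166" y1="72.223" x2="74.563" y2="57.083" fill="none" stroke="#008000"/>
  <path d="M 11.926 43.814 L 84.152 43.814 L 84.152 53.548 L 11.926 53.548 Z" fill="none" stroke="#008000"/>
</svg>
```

1 u = 1 mm; y_m = 87.289 − y.

[1] `<path>` open polyline, #008000→engrave S249 F3244: (133.059,5.448) → (193.926,43.457) → (34.229,25.772) → (8.459,81.487)

[2] `<line>` line segment, #008000→engrave S249 F3244: (33.166,15.066) → (74.563,30.206)

[3] `<path>` rectangle, #008000→engrave S249 F3244: (11.926,43.475) → (84.152,43.475) → (84.152,33.741) → (11.926,33.741) → (11.926,43.475) (closed)

G21
G90
G0 X133.059 Y5.448
M3 S249
G1 X193.926 Y43.457 F3244
G1 X34.229 Y25.772 F3244
G1 X8.459 Y81.487 F3244
G0 X33.166 Y15.066
M3 S249
G1 X74.563 Y30.206 F3244
G0 X11.926 Y43.475
M3 S249
G1 X84.152 Y43.475 F3244
G1 X84.152 Y33.741 F3244
G1 X11.926 Y33.741 F3244
G1 X11.926 Y43.475 F3244
M5
G0 X0.000 Y0.000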